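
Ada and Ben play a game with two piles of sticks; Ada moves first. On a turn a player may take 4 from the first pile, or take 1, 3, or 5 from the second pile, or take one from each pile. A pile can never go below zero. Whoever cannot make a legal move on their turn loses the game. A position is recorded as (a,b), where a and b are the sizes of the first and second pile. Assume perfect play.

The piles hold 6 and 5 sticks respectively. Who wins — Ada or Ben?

Ben wins.

Classify positions by backward induction: terminal positions (no move available) are L. From any other position, the mover wins iff some move reaches an L.
No move ever increases a pile, so every position that can arise here has a ≤ 6 and b ≤ 5; it is enough to label the cells with 0 ≤ a ≤ 6 and 0 ≤ b ≤ 5.
Every move lowers a or b (never raises either), so fill the grid row by row in increasing a, and left to right within a row: each cell's successors are then already labelled.
      b=0  b=1  b=2  b=3  b=4  b=5
a=0:    L    W    L    W    L    W
a=1:    L    W    L    W    L    W
a=2:    L    W    L    W    L    W
a=3:    L    W    L    W    L    W
a=4:    W    W    W    W    W    W
a=5:    W    L    W    L    W    L
a=6:    W    L    W    L    W    L
Cells with no legal move (terminal, hence L): (0,0), (1,0), (2,0), (3,0).
The remaining L cells, each justified by listing all of its moves:
(0,2): →(0,1)(W) only, which is W, so L
(0,4): →(0,3)(W), (0,1)(W) — all W, so L
(1,2): →(1,1)(W), (0,1)(W) — all W, so L
(1,4): →(1,3)(W), (1,1)(W), (0,3)(W) — all W, so L
(2,2): →(2,1)(W), (1,1)(W) — all W, so L
(2,4): →(2,3)(W), (2,1)(W), (1,3)(W) — all W, so L
(3,2): →(3,1)(W), (2,1)(W) — all W, so L
(3,4): →(3,3)(W), (3,1)(W), (2,3)(W) — all W, so L
(5,1): →(1,1)(W), (5,0)(W), (4,0)(W) — all W, so L
(5,3): →(1,3)(W), (5,2)(W), (5,0)(W), (4,2)(W) — all W, so L
(5,5): →(1,5)(W), (5,4)(W), (5,2)(W), (5,0)(W), (4,4)(W) — all W, so L
(6,1): →(2,1)(W), (6,0)(W), (5,0)(W) — all W, so L
(6,3): →(2,3)(W), (6,2)(W), (6,0)(W), (5,2)(W) — all W, so L
(6,5): →(2,5)(W), (6,4)(W), (6,2)(W), (6,0)(W), (5,4)(W) — all W, so L
Every other cell has at least one move into one of the L cells above, so it is W.
The starting position (6,5) is L: whatever Ada does, the opponent receives a W position.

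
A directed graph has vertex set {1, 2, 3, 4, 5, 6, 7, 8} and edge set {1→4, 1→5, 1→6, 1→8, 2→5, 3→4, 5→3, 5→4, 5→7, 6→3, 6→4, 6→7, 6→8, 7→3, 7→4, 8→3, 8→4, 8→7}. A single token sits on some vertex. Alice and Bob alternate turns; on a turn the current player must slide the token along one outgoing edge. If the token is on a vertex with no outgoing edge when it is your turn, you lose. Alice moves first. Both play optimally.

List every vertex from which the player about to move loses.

Label each position W (a win for the player to move) or L (a loss). A position with no legal move is L; any other position is W exactly when some move reaches an L, and L when every move reaches a W.
Every edge goes from a vertex to one that appears earlier in the order 4, 3, 7, 8, 6, 5, 2, 1, so processing vertices in that order labels each vertex after all of its successors.
4: no outgoing edge → L
3: reaches L-position 4 → W
7: reaches L-position 4 → W
8: reaches L-position 4 → W
6: reaches L-position 4 → W
5: reaches L-position 4 → W
2: only reaches 5(W), which is W → L
1: reaches L-position 4 → W
The losing starting vertices are exactly the entries labelled L in this table (2 of them).

2, 4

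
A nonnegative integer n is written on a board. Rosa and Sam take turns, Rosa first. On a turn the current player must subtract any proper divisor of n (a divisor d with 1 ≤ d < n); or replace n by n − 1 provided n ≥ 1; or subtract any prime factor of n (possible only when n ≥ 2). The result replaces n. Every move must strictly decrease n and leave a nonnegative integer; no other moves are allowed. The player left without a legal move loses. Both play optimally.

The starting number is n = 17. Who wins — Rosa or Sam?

Rosa wins.

Label each position W (a win for the player to move) or L (a loss). A position with no legal move is L; any other position is W exactly when some move reaches an L, and L when every move reaches a W.
n=0: no move → L
n=1: can move to 0, which is L ⇒ W
n=2: can move to 0, which is L ⇒ W
n=3: can move to 0, which is L ⇒ W
n=4: moves to 2(W), 3(W); every one is W ⇒ L
n=5: can move to 0, which is L ⇒ W
n=6: can move to 4, which is L ⇒ W
n=7: can move to 0, which is L ⇒ W
n=8: can move to 4, which is L ⇒ W
n=9: moves to 6(W), 8(W); every one is W ⇒ L
n=10: can move to 9, which is L ⇒ W
n=11: can move to 0, which is L ⇒ W
n=12: can move to 9, which is L ⇒ W
n=13: can move to 0, which is L ⇒ W
n=14: moves to 7(W), 12(W), 13(W); every one is W ⇒ L
n=15: can move to 14, which is L ⇒ W
n=16: can move to 14, which is L ⇒ W
n=17: can move to 0, which is L ⇒ W
From 17 Rosa can move to 0, reaching an L position.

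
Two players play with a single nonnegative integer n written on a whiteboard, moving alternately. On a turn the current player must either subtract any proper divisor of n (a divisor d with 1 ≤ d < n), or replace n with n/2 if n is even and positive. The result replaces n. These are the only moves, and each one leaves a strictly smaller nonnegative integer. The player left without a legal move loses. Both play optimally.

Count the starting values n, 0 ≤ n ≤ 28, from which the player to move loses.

Use the standard recursion: the mover loses at a terminal position; elsewhere, the mover wins exactly when some move hands the opponent an L position.
n=0: no move → L
n=1: no move → L
n=2: W (go to 1, an L position)
n=3: L (sole option 2(W) is W)
n=4: W (go to 3, an L position)
n=5: L (sole option 4(W) is W)
n=6: W (go to 3, an L position)
n=7: L (sole option 6(W) is W)
n=8: W (go to 7, an L position)
n=9: L (options 6(W), 8(W) are all W)
n=10: W (go to 5, an L position)
n=11: L (sole option 10(W) is W)
n=12: W (go to 9, an L position)
n=13: L (sole option 12(W) is W)
n=14: W (go to 7, an L position)
n=15: L (options 10(W), 12(W), 14(W) are all W)
n=16: W (go to 15, an L position)
n=17: L (sole option 16(W) is W)
n=18: W (go to 9, an L position)
n=19: L (sole option 18(W) is W)
n=20: W (go to 15, an L position)
n=21: L (options 14(W), 18(W), 20(W) are all W)
n=22: W (go to 11, an L position)
n=23: L (sole option 22(W) is W)
n=24: W (go to 21, an L position)
n=25: L (options 20(W), 24(W) are all W)
n=26: W (go to 13, an L position)
n=27: L (options 18(W), 24(W), 26(W) are all W)
n=28: W (go to 21, an L position)
L entries with 0 ≤ n ≤ 28: n = 0, 1, 3, 5, 7, 9, 11, 13, 15, 17, 19, 21, 23, 25, 27; that makes 15.

15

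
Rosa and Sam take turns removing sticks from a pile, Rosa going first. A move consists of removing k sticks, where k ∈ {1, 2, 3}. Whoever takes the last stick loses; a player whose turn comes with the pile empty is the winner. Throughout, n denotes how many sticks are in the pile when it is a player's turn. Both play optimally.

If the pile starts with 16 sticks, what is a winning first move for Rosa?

Use the standard recursion: the mover wins at a terminal position; elsewhere, the mover wins exactly when some move hands the opponent an L position.
n=0: no move; the opponent has just taken the last stick and therefore loses → W
n=1: the only move is to 0(W), a W ⇒ L
n=2: can move to 1, which is L ⇒ W
n=3: can move to 1, which is L ⇒ W
n=4: can move to 1, which is L ⇒ W
n=5: moves to 4(W), 3(W), 2(W); every one is W ⇒ L
n=6: can move to 5, which is L ⇒ W
n=7: can move to 5, which is L ⇒ W
n=8: can move to 5, which is L ⇒ W
n=9: moves to 8(W), 7(W), 6(W); every one is W ⇒ L
n=10: can move to 9, which is L ⇒ W
n=11: can move to 9, which is L ⇒ W
n=12: can move to 9, which is L ⇒ W
n=13: moves to 12(W), 11(W), 10(W); every one is W ⇒ L
n=14: can move to 13, which is L ⇒ W
n=15: can move to 13, which is L ⇒ W
n=16: can move to 13, which is L ⇒ W
From 16, the L positions reachable in one move are: 13.

Remove 3, leaving 13.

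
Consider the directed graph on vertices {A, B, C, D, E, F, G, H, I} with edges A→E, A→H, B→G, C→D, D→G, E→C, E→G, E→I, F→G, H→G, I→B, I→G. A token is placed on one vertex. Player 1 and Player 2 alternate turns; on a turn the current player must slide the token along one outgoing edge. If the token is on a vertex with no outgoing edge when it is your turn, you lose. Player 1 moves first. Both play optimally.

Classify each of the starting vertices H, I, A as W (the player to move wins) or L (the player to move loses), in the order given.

H: W, I: W, A: L

Label each position W (a win for the player to move) or L (a loss). A position with no legal move is L; any other position is W exactly when some move reaches an L, and L when every move reaches a W.
Every edge goes from a vertex to one that appears earlier in the order G, B, I, D, C, E, H, F, A, so processing vertices in that order labels each vertex after all of its successors.
G: no outgoing edge → L
B: W (go to G, an L position)
I: W (go to G, an L position)
D: W (go to G, an L position)
C: L (sole option D(W) is W)
E: W (go to C, an L position)
H: W (go to G, an L position)
F: W (go to G, an L position)
A: L (options H(W), E(W) are all W)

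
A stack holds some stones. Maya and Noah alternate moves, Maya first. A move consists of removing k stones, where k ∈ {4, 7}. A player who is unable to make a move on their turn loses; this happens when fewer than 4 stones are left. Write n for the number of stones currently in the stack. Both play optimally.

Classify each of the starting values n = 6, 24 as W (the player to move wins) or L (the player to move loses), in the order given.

6: W, 24: L

Classify positions by backward induction: terminal positions (no move available) are L. From any other position, the mover wins iff some move reaches an L.
n=0: no move → L
n=1: no move → L
n=2: no move → L
n=3: no move → L
n=4: →0(L), so W
n=5: →1(L), so W
n=6: →2(L), so W
n=7: →3(L), so W
n=8: →1(L), so W
n=9: →2(L), so W
n=10: →3(L), so W
n=11: →7(W), 4(W) — all W, so L
n=12: →8(W), 5(W) — all W, so L
n=13: →9(W), 6(W) — all W, so L
n=14: →10(W), 7(W) — all W, so L
n=15: →11(L), so W
n=16: →12(L), so W
n=17: →13(L), so W
n=18: →14(L), so W
n=19: →12(L), so W
n=20: →13(L), so W
n=21: →14(L), so W
n=22: →18(W), 15(W) — all W, so L
n=23: →19(W), 16(W) — all W, so L
n=24: →20(W), 17(W) — all W, so L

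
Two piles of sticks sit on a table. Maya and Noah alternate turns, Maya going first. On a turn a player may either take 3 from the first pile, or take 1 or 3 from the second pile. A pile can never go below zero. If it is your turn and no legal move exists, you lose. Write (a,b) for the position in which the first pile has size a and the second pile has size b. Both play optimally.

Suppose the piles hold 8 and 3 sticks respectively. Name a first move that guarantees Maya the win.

Label each position W (a win for the player to move) or L (a loss). A position with no legal move is L; any other position is W exactly when some move reaches an L, and L when every move reaches a W.
No move ever increases a pile, so every position that can arise here has a ≤ 8 and b ≤ 3; it is enough to label the cells with 0 ≤ a ≤ 8 and 0 ≤ b ≤ 3.
Every move lowers a or b (never raises either), so fill the grid row by row in increasing a, and left to right within a row: each cell's successors are then already labelled.
      b=0  b=1  b=2  b=3
a=0:    L    W    L    W
a=1:    L    W    L    W
a=2:    L    W    L    W
a=3:    W    L    W    L
a=4:    W    L    W    L
a=5:    W    L    W    L
a=6:    L    W    L    W
a=7:    L    W    L    W
a=8:    L    W    L    W
Cells with no legal move (terminal, hence L): (0,0), (1,0), (2,0).
The remaining L cells, each justified by listing all of its moves:
(0,2): →(0,1)(W) only, which is W, so L
(1,2): →(1,1)(W) only, which is W, so L
(2,2): →(2,1)(W) only, which is W, so L
(3,1): →(0,1)(W), (3,0)(W) — all W, so L
(3,3): →(0,3)(W), (3,2)(W), (3,0)(W) — all W, so L
(4,1): →(1,1)(W), (4,0)(W) — all W, so L
(4,3): →(1,3)(W), (4,2)(W), (4,0)(W) — all W, so L
(5,1): →(2,1)(W), (5,0)(W) — all W, so L
(5,3): →(2,3)(W), (5,2)(W), (5,0)(W) — all W, so L
(6,0): →(3,0)(W) only, which is W, so L
(6,2): →(3,2)(W), (6,1)(W) — all W, so L
(7,0): →(4,0)(W) only, which is W, so L
(7,2): →(4,2)(W), (7,1)(W) — all W, so L
(8,0): →(5,0)(W) only, which is W, so L
(8,2): →(5,2)(W), (8,1)(W) — all W, so L
Every other cell has at least one move into one of the L cells above, so it is W.
From (8,3), the L positions reachable in one move are: (5,3), (8,2), (8,0). Any move reaching one of these is winning.

Move to (5,3).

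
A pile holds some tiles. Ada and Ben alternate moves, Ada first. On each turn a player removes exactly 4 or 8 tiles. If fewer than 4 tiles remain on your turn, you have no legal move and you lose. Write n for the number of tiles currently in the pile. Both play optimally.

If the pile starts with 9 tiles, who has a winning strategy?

Ada wins.

Positions with no move are L. A position that does have a move is losing for the player to move precisely when every available move leads to a winning position for the opponent. Fill in the labels:
n=0: no move → L
n=1: no move → L
n=2: no move → L
n=3: no move → L
n=4: can move to 0, which is L ⇒ W
n=5: can move to 1, which is L ⇒ W
n=6: can move to 2, which is L ⇒ W
n=7: can move to 3, which is L ⇒ W
n=8: can move to 0, which is L ⇒ W
n=9: can move to 1, which is L ⇒ W
The starting position 9 is W: Ada should remove 8, leaving 1, handing over an L position.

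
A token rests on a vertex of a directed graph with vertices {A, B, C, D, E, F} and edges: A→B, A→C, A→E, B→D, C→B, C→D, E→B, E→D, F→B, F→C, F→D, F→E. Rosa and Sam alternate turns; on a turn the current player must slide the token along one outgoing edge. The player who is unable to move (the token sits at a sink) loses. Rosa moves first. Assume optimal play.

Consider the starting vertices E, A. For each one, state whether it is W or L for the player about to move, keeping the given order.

E: W, A: L

Label each position W (a win for the player to move) or L (a loss). A position with no legal move is L; any other position is W exactly when some move reaches an L, and L when every move reaches a W.
Every edge goes from a vertex to one that appears earlier in the order D, B, E, C, F, A, so processing vertices in that order labels each vertex after all of its successors.
D: no outgoing edge → L
B: can move to D, which is L ⇒ W
E: can move to D, which is L ⇒ W
C: can move to D, which is L ⇒ W
F: can move to D, which is L ⇒ W
A: moves to C(W), E(W), B(W); every one is W ⇒ L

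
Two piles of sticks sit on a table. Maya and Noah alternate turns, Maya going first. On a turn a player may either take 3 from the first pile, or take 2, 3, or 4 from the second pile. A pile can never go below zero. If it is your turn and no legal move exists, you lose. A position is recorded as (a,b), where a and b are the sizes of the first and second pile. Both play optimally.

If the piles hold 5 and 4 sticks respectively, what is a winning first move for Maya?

Move to (5,2).

Work bottom-up. With no move the player to move loses. Otherwise the position is W if at least one move leads to an L position for the opponent, and L if every move leads to a W.
No move ever increases a pile, so every position that can arise here has a ≤ 5 and b ≤ 4; it is enough to label the cells with 0 ≤ a ≤ 5 and 0 ≤ b ≤ 4.
Every move lowers a or b (never raises either), so fill the grid row by row in increasing a, and left to right within a row: each cell's successors are then already labelled.
      b=0  b=1  b=2  b=3  b=4
a=0:    L    L    W    W    W
a=1:    L    L    W    W    W
a=2:    L    L    W    W    W
a=3:    W    W    L    L    W
a=4:    W    W    L    L    W
a=5:    W    W    L    L    W
Cells with no legal move (terminal, hence L): (0,0), (0,1), (1,0), (1,1), (2,0), (2,1).
The remaining L cells, each justified by listing all of its moves:
(3,2): moves to (0,2)(W), (3,0)(W); every one is W ⇒ L
(3,3): moves to (0,3)(W), (3,1)(W), (3,0)(W); every one is W ⇒ L
(4,2): moves to (1,2)(W), (4,0)(W); every one is W ⇒ L
(4,3): moves to (1,3)(W), (4,1)(W), (4,0)(W); every one is W ⇒ L
(5,2): moves to (2,2)(W), (5,0)(W); every one is W ⇒ L
(5,3): moves to (2,3)(W), (5,1)(W), (5,0)(W); every one is W ⇒ L
Every other cell has at least one move into one of the L cells above, so it is W.
From (5,4), the L positions reachable in one move are: (5,2).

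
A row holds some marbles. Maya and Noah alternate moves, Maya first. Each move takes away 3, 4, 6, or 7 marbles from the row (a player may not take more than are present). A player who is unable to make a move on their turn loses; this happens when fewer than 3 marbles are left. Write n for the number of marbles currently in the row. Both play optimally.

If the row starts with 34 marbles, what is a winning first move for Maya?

Remove 3, leaving 31.

Use the standard recursion: the mover loses at a terminal position; elsewhere, the mover wins exactly when some move hands the opponent an L position.
n=0: no move → L
n=1: no move → L
n=2: no move → L
n=3: reaches L-position 0 → W
n=4: reaches L-position 1 → W
n=5: reaches L-position 2 → W
n=6: reaches L-position 2 → W
n=7: reaches L-position 1 → W
n=8: reaches L-position 2 → W
n=9: reaches L-position 2 → W
n=10: only reaches 7(W), 6(W), 4(W), 3(W), all W → L
n=11: only reaches 8(W), 7(W), 5(W), 4(W), all W → L
n=12: only reaches 9(W), 8(W), 6(W), 5(W), all W → L
n=13: reaches L-position 10 → W
n=14: reaches L-position 11 → W
n=15: reaches L-position 12 → W
n=16: reaches L-position 12 → W
n=17: reaches L-position 11 → W
n=18: reaches L-position 12 → W
n=19: reaches L-position 12 → W
n=20: only reaches 17(W), 16(W), 14(W), 13(W), all W → L
n=21: only reaches 18(W), 17(W), 15(W), 14(W), all W → L
n=22: only reaches 19(W), 18(W), 16(W), 15(W), all W → L
n=23: reaches L-position 20 → W
n=24: reaches L-position 21 → W
n=25: reaches L-position 22 → W
n=26: reaches L-position 22 → W
n=27: reaches L-position 21 → W
n=28: reaches L-position 22 → W
n=29: reaches L-position 22 → W
n=30: only reaches 27(W), 26(W), 24(W), 23(W), all W → L
n=31: only reaches 28(W), 27(W), 25(W), 24(W), all W → L
n=32: only reaches 29(W), 28(W), 26(W), 25(W), all W → L
n=33: reaches L-position 30 → W
n=34: reaches L-position 31 → W
From 34, the L positions reachable in one move are: 31, 30. Any move reaching one of these is winning.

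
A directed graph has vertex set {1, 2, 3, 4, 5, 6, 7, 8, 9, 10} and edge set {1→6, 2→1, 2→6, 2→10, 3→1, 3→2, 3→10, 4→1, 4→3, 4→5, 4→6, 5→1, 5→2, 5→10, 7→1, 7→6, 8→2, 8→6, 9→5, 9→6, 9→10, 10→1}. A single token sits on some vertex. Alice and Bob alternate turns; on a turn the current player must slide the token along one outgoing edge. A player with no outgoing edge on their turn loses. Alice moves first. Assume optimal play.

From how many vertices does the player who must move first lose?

2

Classify positions by backward induction: terminal positions (no move available) are L. From any other position, the mover wins iff some move reaches an L.
Every edge goes from a vertex to one that appears earlier in the order 6, 1, 10, 2, 3, 5, 8, 4, 9, 7, so processing vertices in that order labels each vertex after all of its successors.
6: no outgoing edge → L
1: →6(L), so W
10: →1(W) only, which is W, so L
2: →10(L), so W
3: →10(L), so W
5: →10(L), so W
8: →6(L), so W
4: →6(L), so W
9: →10(L), so W
7: →6(L), so W
The L vertices are 6, 10; that is 2 in all.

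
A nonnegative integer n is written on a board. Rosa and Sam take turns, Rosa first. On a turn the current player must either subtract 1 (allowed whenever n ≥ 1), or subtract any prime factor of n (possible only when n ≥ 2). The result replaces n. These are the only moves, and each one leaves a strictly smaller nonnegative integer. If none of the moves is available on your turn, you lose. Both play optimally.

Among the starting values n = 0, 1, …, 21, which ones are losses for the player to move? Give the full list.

0, 4, 8, 12, 16, 20

Work bottom-up. With no move the player to move loses. Otherwise the position is W if at least one move leads to an L position for the opponent, and L if every move leads to a W.
n=0: no move → L
n=1: can move to 0, which is L ⇒ W
n=2: can move to 0, which is L ⇒ W
n=3: can move to 0, which is L ⇒ W
n=4: moves to 2(W), 3(W); every one is W ⇒ L
n=5: can move to 0, which is L ⇒ W
n=6: can move to 4, which is L ⇒ W
n=7: can move to 0, which is L ⇒ W
n=8: moves to 6(W), 7(W); every one is W ⇒ L
n=9: can move to 8, which is L ⇒ W
n=10: can move to 8, which is L ⇒ W
n=11: can move to 0, which is L ⇒ W
n=12: moves to 9(W), 10(W), 11(W); every one is W ⇒ L
n=13: can move to 0, which is L ⇒ W
n=14: can move to 12, which is L ⇒ W
n=15: can move to 12, which is L ⇒ W
n=16: moves to 14(W), 15(W); every one is W ⇒ L
n=17: can move to 0, which is L ⇒ W
n=18: can move to 16, which is L ⇒ W
n=19: can move to 0, which is L ⇒ W
n=20: moves to 15(W), 18(W), 19(W); every one is W ⇒ L
n=21: can move to 20, which is L ⇒ W
The losing starting values of n are exactly the entries labelled L in this table (6 of them).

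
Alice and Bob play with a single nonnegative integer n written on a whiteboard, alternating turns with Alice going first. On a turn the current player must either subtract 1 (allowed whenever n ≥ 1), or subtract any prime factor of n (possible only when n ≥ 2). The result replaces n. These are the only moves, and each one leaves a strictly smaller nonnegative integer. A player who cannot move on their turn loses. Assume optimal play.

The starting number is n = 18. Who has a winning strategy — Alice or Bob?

Alice wins.

Build the W/L table. Terminal = L. A non-terminal position is W if it has a move to some L; otherwise it is L.
n=0: no move → L
n=1: →0(L), so W
n=2: →0(L), so W
n=3: →0(L), so W
n=4: →2(W), 3(W) — all W, so L
n=5: →0(L), so W
n=6: →4(L), so W
n=7: →0(L), so W
n=8: →6(W), 7(W) — all W, so L
n=9: →8(L), so W
n=10: →8(L), so W
n=11: →0(L), so W
n=12: →9(W), 10(W), 11(W) — all W, so L
n=13: →0(L), so W
n=14: →12(L), so W
n=15: →12(L), so W
n=16: →14(W), 15(W) — all W, so L
n=17: →0(L), so W
n=18: →16(L), so W
The starting position 18 is W: Alice should move to 16, handing over an L position.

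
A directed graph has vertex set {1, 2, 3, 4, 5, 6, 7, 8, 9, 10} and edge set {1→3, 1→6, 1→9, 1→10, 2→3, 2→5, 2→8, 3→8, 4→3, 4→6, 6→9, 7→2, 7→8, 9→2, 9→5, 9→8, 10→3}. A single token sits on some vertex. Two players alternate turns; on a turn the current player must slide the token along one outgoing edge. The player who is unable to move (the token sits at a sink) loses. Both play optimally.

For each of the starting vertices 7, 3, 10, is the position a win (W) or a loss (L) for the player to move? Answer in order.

7: W, 3: W, 10: L

Label each position W (a win for the player to move) or L (a loss). A position with no legal move is L; any other position is W exactly when some move reaches an L, and L when every move reaches a W.
Every edge goes from a vertex to one that appears earlier in the order 8, 5, 3, 2, 7, 9, 6, 10, 4, 1, so processing vertices in that order labels each vertex after all of its successors.
8: no outgoing edge → L
5: no outgoing edge → L
3: can move to 8, which is L ⇒ W
2: can move to 5, which is L ⇒ W
7: can move to 8, which is L ⇒ W
9: can move to 5, which is L ⇒ W
6: the only move is to 9(W), a W ⇒ L
10: the only move is to 3(W), a W ⇒ L
4: can move to 6, which is L ⇒ W
1: can move to 10, which is L ⇒ W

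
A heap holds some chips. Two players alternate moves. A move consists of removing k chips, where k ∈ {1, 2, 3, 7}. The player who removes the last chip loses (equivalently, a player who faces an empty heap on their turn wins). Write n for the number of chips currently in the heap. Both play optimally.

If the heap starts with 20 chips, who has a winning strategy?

The first player wins.

Work bottom-up. With no move the player to move wins. Otherwise the position is W if at least one move leads to an L position for the opponent, and L if every move leads to a W.
n=0: no move; the opponent has just taken the last chip and therefore loses → W
n=1: L (sole option 0(W) is W)
n=2: W (go to 1, an L position)
n=3: W (go to 1, an L position)
n=4: W (go to 1, an L position)
n=5: L (options 4(W), 3(W), 2(W) are all W)
n=6: W (go to 5, an L position)
n=7: W (go to 5, an L position)
n=8: W (go to 5, an L position)
n=9: L (options 8(W), 7(W), 6(W), 2(W) are all W)
n=10: W (go to 9, an L position)
n=11: W (go to 9, an L position)
n=12: W (go to 9, an L position)
n=13: L (options 12(W), 11(W), 10(W), 6(W) are all W)
n=14: W (go to 13, an L position)
n=15: W (go to 13, an L position)
n=16: W (go to 13, an L position)
n=17: L (options 16(W), 15(W), 14(W), 10(W) are all W)
n=18: W (go to 17, an L position)
n=19: W (go to 17, an L position)
n=20: W (go to 17, an L position)
The starting position 20 is W: the player to move should remove 3, leaving 17, handing over an L position.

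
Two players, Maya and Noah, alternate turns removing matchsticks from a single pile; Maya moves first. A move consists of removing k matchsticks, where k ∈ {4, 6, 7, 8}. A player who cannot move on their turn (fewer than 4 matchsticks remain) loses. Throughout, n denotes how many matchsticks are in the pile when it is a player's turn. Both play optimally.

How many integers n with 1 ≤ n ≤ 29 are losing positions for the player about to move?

11

Positions with no move are L. A position that does have a move is losing for the player to move precisely when every available move leads to a winning position for the opponent. Fill in the labels:
n=0: no move → L
n=1: no move → L
n=2: no move → L
n=3: no move → L
n=4: can move to 0, which is L ⇒ W
n=5: can move to 1, which is L ⇒ W
n=6: can move to 2, which is L ⇒ W
n=7: can move to 3, which is L ⇒ W
n=8: can move to 2, which is L ⇒ W
n=9: can move to 3, which is L ⇒ W
n=10: can move to 3, which is L ⇒ W
n=11: can move to 3, which is L ⇒ W
n=12: moves to 8(W), 6(W), 5(W), 4(W); every one is W ⇒ L
n=13: moves to 9(W), 7(W), 6(W), 5(W); every one is W ⇒ L
n=14: moves to 10(W), 8(W), 7(W), 6(W); every one is W ⇒ L
n=15: moves to 11(W), 9(W), 8(W), 7(W); every one is W ⇒ L
n=16: can move to 12, which is L ⇒ W
n=17: can move to 13, which is L ⇒ W
n=18: can move to 14, which is L ⇒ W
n=19: can move to 15, which is L ⇒ W
n=20: can move to 14, which is L ⇒ W
n=21: can move to 15, which is L ⇒ W
n=22: can move to 15, which is L ⇒ W
n=23: can move to 15, which is L ⇒ W
n=24: moves to 20(W), 18(W), 17(W), 16(W); every one is W ⇒ L
n=25: moves to 21(W), 19(W), 18(W), 17(W); every one is W ⇒ L
n=26: moves to 22(W), 20(W), 19(W), 18(W); every one is W ⇒ L
n=27: moves to 23(W), 21(W), 20(W), 19(W); every one is W ⇒ L
n=28: can move to 24, which is L ⇒ W
n=29: can move to 25, which is L ⇒ W
L entries with 1 ≤ n ≤ 29 (n=0 is outside the asked range and is not counted): n = 1, 2, 3, 12, 13, 14, 15, 24, 25, 26, 27; that makes 11.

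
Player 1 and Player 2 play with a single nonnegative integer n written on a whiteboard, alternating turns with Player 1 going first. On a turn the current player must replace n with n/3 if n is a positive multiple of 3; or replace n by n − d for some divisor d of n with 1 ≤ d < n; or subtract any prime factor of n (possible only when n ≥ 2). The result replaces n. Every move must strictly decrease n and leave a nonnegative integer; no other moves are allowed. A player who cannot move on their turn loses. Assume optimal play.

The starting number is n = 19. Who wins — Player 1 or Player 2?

Player 1 wins.

Positions with no move are L. A position that does have a move is losing for the player to move precisely when every available move leads to a winning position for the opponent. Fill in the labels:
n=0: no move → L
n=1: no move → L
n=2: reaches L-position 0 → W
n=3: reaches L-position 0 → W
n=4: only reaches 2(W), 3(W), all W → L
n=5: reaches L-position 0 → W
n=6: reaches L-position 4 → W
n=7: reaches L-position 0 → W
n=8: reaches L-position 4 → W
n=9: only reaches 3(W), 6(W), 8(W), all W → L
n=10: reaches L-position 9 → W
n=11: reaches L-position 0 → W
n=12: reaches L-position 4 → W
n=13: reaches L-position 0 → W
n=14: only reaches 7(W), 12(W), 13(W), all W → L
n=15: reaches L-position 14 → W
n=16: reaches L-position 14 → W
n=17: reaches L-position 0 → W
n=18: reaches L-position 9 → W
n=19: reaches L-position 0 → W
The starting position 19 is W: Player 1 should move to 0, handing over an L position.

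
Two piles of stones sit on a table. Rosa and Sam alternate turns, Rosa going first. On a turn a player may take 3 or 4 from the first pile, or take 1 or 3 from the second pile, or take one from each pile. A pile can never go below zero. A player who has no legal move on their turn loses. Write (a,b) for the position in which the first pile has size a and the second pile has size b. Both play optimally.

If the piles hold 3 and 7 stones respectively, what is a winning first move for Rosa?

Move to (2,6).

Positions with no move are L. A position that does have a move is losing for the player to move precisely when every available move leads to a winning position for the opponent. Fill in the labels:
No move ever increases a pile, so every position that can arise here has a ≤ 3 and b ≤ 7; it is enough to label the cells with 0 ≤ a ≤ 3 and 0 ≤ b ≤ 7.
Every move lowers a or b (never raises either), so fill the grid row by row in increasing a, and left to right within a row: each cell's successors are then already labelled.
      b=0  b=1  b=2  b=3  b=4  b=5  b=6  b=7
a=0:    L    W    L    W    L    W    L    W
a=1:    L    W    L    W    L    W    L    W
a=2:    L    W    L    W    L    W    L    W
a=3:    W    W    W    W    W    W    W    W
Cells with no legal move (terminal, hence L): (0,0), (1,0), (2,0).
The remaining L cells, each justified by listing all of its moves:
(0,2): the only move is to (0,1)(W), a W ⇒ L
(0,4): moves to (0,3)(W), (0,1)(W); every one is W ⇒ L
(0,6): moves to (0,5)(W), (0,3)(W); every one is W ⇒ L
(1,2): moves to (1,1)(W), (0,1)(W); every one is W ⇒ L
(1,4): moves to (1,3)(W), (1,1)(W), (0,3)(W); every one is W ⇒ L
(1,6): moves to (1,5)(W), (1,3)(W), (0,5)(W); every one is W ⇒ L
(2,2): moves to (2,1)(W), (1,1)(W); every one is W ⇒ L
(2,4): moves to (2,3)(W), (2,1)(W), (1,3)(W); every one is W ⇒ L
(2,6): moves to (2,5)(W), (2,3)(W), (1,5)(W); every one is W ⇒ L
Every other cell has at least one move into one of the L cells above, so it is W.
From (3,7), the L positions reachable in one move are: (2,6).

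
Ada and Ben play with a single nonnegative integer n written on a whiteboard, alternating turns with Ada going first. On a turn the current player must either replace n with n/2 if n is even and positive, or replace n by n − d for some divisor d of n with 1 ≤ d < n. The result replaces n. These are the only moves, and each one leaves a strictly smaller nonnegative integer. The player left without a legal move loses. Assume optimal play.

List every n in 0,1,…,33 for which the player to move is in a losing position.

Work bottom-up. With no move the player to move loses. Otherwise the position is W if at least one move leads to an L position for the opponent, and L if every move leads to a W.
n=0: no move → L
n=1: no move → L
n=2: reaches L-position 1 → W
n=3: only reaches 2(W), which is W → L
n=4: reaches L-position 3 → W
n=5: only reaches 4(W), which is W → L
n=6: reaches L-position 3 → W
n=7: only reaches 6(W), which is W → L
n=8: reaches L-position 7 → W
n=9: only reaches 6(W), 8(W), all W → L
n=10: reaches L-position 5 → W
n=11: only reaches 10(W), which is W → L
n=12: reaches L-position 9 → W
n=13: only reaches 12(W), which is W → L
n=14: reaches L-position 7 → W
n=15: only reaches 10(W), 12(W), 14(W), all W → L
n=16: reaches L-position 15 → W
n=17: only reaches 16(W), which is W → L
n=18: reaches L-position 9 → W
n=19: only reaches 18(W), which is W → L
n=20: reaches L-position 15 → W
n=21: only reaches 14(W), 18(W), 20(W), all W → L
n=22: reaches L-position 11 → W
n=23: only reaches 22(W), which is W → L
n=24: reaches L-position 21 → W
n=25: only reaches 20(W), 24(W), all W → L
n=26: reaches L-position 13 → W
n=27: only reaches 18(W), 24(W), 26(W), all W → L
n=28: reaches L-position 21 → W
n=29: only reaches 28(W), which is W → L
n=30: reaches L-position 15 → W
n=31: only reaches 30(W), which is W → L
n=32: reaches L-position 31 → W
n=33: only reaches 22(W), 30(W), 32(W), all W → L
The losing starting values of n are exactly the entries labelled L in this table (18 of them).

0, 1, 3, 5, 7, 9, 11, 13, 15, 17, 19, 21, 23, 25, 27, 29, 31, 33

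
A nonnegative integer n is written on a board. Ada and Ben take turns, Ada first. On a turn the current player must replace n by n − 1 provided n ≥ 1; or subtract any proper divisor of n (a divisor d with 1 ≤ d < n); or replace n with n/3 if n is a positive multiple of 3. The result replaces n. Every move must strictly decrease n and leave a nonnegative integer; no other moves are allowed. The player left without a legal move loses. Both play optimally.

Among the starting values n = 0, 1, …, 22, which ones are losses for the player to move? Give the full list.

0, 2, 5, 7, 9, 11, 13, 16, 19

Build the W/L table. Terminal = L. A non-terminal position is W if it has a move to some L; otherwise it is L.
n=0: no move → L
n=1: can move to 0, which is L ⇒ W
n=2: the only move is to 1(W), a W ⇒ L
n=3: can move to 2, which is L ⇒ W
n=4: can move to 2, which is L ⇒ W
n=5: the only move is to 4(W), a W ⇒ L
n=6: can move to 2, which is L ⇒ W
n=7: the only move is to 6(W), a W ⇒ L
n=8: can move to 7, which is L ⇒ W
n=9: moves to 3(W), 6(W), 8(W); every one is W ⇒ L
n=10: can move to 5, which is L ⇒ W
n=11: the only move is to 10(W), a W ⇒ L
n=12: can move to 9, which is L ⇒ W
n=13: the only move is to 12(W), a W ⇒ L
n=14: can move to 7, which is L ⇒ W
n=15: can move to 5, which is L ⇒ W
n=16: moves to 8(W), 12(W), 14(W), 15(W); every one is W ⇒ L
n=17: can move to 16, which is L ⇒ W
n=18: can move to 9, which is L ⇒ W
n=19: the only move is to 18(W), a W ⇒ L
n=20: can move to 16, which is L ⇒ W
n=21: can move to 7, which is L ⇒ W
n=22: can move to 11, which is L ⇒ W
The losing starting values of n are exactly the entries labelled L in this table (9 of them).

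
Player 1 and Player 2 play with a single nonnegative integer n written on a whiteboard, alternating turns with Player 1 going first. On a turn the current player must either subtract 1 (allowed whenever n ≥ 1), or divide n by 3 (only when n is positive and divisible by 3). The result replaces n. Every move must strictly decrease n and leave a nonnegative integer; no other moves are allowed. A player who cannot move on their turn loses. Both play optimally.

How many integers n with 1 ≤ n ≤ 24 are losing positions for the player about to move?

Work bottom-up. With no move the player to move loses. Otherwise the position is W if at least one move leads to an L position for the opponent, and L if every move leads to a W.
n=0: no move → L
n=1: W (go to 0, an L position)
n=2: L (sole option 1(W) is W)
n=3: W (go to 2, an L position)
n=4: L (sole option 3(W) is W)
n=5: W (go to 4, an L position)
n=6: W (go to 2, an L position)
n=7: L (sole option 6(W) is W)
n=8: W (go to 7, an L position)
n=9: L (options 3(W), 8(W) are all W)
n=10: W (go to 9, an L position)
n=11: L (sole option 10(W) is W)
n=12: W (go to 4, an L position)
n=13: L (sole option 12(W) is W)
n=14: W (go to 13, an L position)
n=15: L (options 5(W), 14(W) are all W)
n=16: W (go to 15, an L position)
n=17: L (sole option 16(W) is W)
n=18: W (go to 17, an L position)
n=19: L (sole option 18(W) is W)
n=20: W (go to 19, an L position)
n=21: W (go to 7, an L position)
n=22: L (sole option 21(W) is W)
n=23: W (go to 22, an L position)
n=24: L (options 8(W), 23(W) are all W)
L entries with 1 ≤ n ≤ 24 (n=0 is outside the asked range and is not counted): n = 2, 4, 7, 9, 11, 13, 15, 17, 19, 22, 24; that makes 11.

11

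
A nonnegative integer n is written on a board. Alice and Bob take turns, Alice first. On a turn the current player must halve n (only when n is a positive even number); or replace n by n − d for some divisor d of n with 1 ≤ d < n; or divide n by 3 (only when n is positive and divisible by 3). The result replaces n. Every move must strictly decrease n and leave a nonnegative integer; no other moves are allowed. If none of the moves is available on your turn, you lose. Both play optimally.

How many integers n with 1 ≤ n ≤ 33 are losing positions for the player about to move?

Classify positions by backward induction: terminal positions (no move available) are L. From any other position, the mover wins iff some move reaches an L.
n=0: no move → L
n=1: no move → L
n=2: W (go to 1, an L position)
n=3: W (go to 1, an L position)
n=4: L (options 2(W), 3(W) are all W)
n=5: W (go to 4, an L position)
n=6: W (go to 4, an L position)
n=7: L (sole option 6(W) is W)
n=8: W (go to 4, an L position)
n=9: L (options 3(W), 6(W), 8(W) are all W)
n=10: W (go to 9, an L position)
n=11: L (sole option 10(W) is W)
n=12: W (go to 4, an L position)
n=13: L (sole option 12(W) is W)
n=14: W (go to 7, an L position)
n=15: L (options 5(W), 10(W), 12(W), 14(W) are all W)
n=16: W (go to 15, an L position)
n=17: L (sole option 16(W) is W)
n=18: W (go to 9, an L position)
n=19: L (sole option 18(W) is W)
n=20: W (go to 15, an L position)
n=21: W (go to 7, an L position)
n=22: W (go to 11, an L position)
n=23: L (sole option 22(W) is W)
n=24: W (go to 23, an L position)
n=25: L (options 20(W), 24(W) are all W)
n=26: W (go to 13, an L position)
n=27: W (go to 9, an L position)
n=28: L (options 14(W), 21(W), 24(W), 26(W), 27(W) are all W)
n=29: W (go to 28, an L position)
n=30: W (go to 15, an L position)
n=31: L (sole option 30(W) is W)
n=32: W (go to 28, an L position)
n=33: W (go to 11, an L position)
L entries with 1 ≤ n ≤ 33 (n=0 is outside the asked range and is not counted): n = 1, 4, 7, 9, 11, 13, 15, 17, 19, 23, 25, 28, 31; that makes 13.

13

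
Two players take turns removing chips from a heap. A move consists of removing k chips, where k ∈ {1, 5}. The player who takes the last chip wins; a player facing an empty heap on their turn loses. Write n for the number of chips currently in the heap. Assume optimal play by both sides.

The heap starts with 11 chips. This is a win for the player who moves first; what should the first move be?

Use the standard recursion: the mover loses at a terminal position; elsewhere, the mover wins exactly when some move hands the opponent an L position.
n=0: no move → L
n=1: W (go to 0, an L position)
n=2: L (sole option 1(W) is W)
n=3: W (go to 2, an L position)
n=4: L (sole option 3(W) is W)
n=5: W (go to 4, an L position)
n=6: L (options 5(W), 1(W) are all W)
n=7: W (go to 6, an L position)
n=8: L (options 7(W), 3(W) are all W)
n=9: W (go to 8, an L position)
n=10: L (options 9(W), 5(W) are all W)
n=11: W (go to 10, an L position)
From 11, the L positions reachable in one move are: 10, 6. Any move reaching one of these is winning.

Remove 1, leaving 10.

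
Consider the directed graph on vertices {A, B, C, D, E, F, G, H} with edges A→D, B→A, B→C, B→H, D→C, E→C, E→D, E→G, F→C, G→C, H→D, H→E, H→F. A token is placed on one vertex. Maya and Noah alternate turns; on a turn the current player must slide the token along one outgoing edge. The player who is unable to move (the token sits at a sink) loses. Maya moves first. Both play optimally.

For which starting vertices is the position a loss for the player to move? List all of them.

Build the W/L table. Terminal = L. A non-terminal position is W if it has a move to some L; otherwise it is L.
Every edge goes from a vertex to one that appears earlier in the order C, G, D, E, F, H, A, B, so processing vertices in that order labels each vertex after all of its successors.
C: no outgoing edge → L
G: W (go to C, an L position)
D: W (go to C, an L position)
E: W (go to C, an L position)
F: W (go to C, an L position)
H: L (options F(W), E(W), D(W) are all W)
A: L (sole option D(W) is W)
B: W (go to A, an L position)
The losing starting vertices are exactly the entries labelled L in this table (3 of them).

A, C, H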